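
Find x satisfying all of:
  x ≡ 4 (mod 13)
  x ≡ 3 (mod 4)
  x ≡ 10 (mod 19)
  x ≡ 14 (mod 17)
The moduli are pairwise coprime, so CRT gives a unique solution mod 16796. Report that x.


Product of moduli M = 13 · 4 · 19 · 17 = 16796.
Merge one congruence at a time:
  Start: x ≡ 4 (mod 13).
  Combine with x ≡ 3 (mod 4); new modulus lcm = 52.
    Write x = 4 + 13·t and substitute into x ≡ 3 (mod 4): 13·t ≡ 3 − 4 = -1 (mod 4).
    Reduce coefficients mod 4: 1·t ≡ 3 (mod 4).
    So t ≡ 3 (mod 4).
    Then x = 4 + 13·3 = 43, valid modulo lcm(13, 4) = 52: x ≡ 43 (mod 52).
  Combine with x ≡ 10 (mod 19); new modulus lcm = 988.
    Write x = 43 + 52·t and substitute into x ≡ 10 (mod 19): 52·t ≡ 10 − 43 = -33 (mod 19).
    Reduce coefficients mod 19: 14·t ≡ 5 (mod 19).
    The inverse of 14 mod 19 is 15 (since 14·15 = 210 = 11·19 + 1), so t ≡ 15·5 = 75 ≡ 18 (mod 19).
    Then x = 43 + 52·18 = 979, valid modulo lcm(52, 19) = 988: x ≡ 979 (mod 988).
  Combine with x ≡ 14 (mod 17); new modulus lcm = 16796.
    Write x = 979 + 988·t and substitute into x ≡ 14 (mod 17): 988·t ≡ 14 − 979 = -965 (mod 17).
    Reduce coefficients mod 17: 2·t ≡ 4 (mod 17).
    The inverse of 2 mod 17 is 9 (since 2·9 = 18 = 1·17 + 1), so t ≡ 9·4 = 36 ≡ 2 (mod 17).
    Then x = 979 + 988·2 = 2955, valid modulo lcm(988, 17) = 16796: x ≡ 2955 (mod 16796).
Verify against each original: 2955 mod 13 = 4, 2955 mod 4 = 3, 2955 mod 19 = 10, 2955 mod 17 = 14.

x ≡ 2955 (mod 16796).


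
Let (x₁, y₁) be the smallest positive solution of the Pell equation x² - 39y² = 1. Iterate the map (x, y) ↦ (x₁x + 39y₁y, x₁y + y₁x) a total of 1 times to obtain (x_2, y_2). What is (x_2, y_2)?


Step 1: Find the fundamental solution (x₁, y₁) of x² - 39y² = 1.
  Expand √39 as a continued fraction. a₀ = ⌊√39⌋ = 6; iterate m_{k+1} = d_k·a_k − m_k, d_{k+1} = (39 − m_{k+1}²)/d_k, a_{k+1} = ⌊(a₀ + m_{k+1})/d_{k+1}⌋ (starting m₀ = 0, d₀ = 1), with convergents p_k = a_k·p_{k-1} + p_{k-2}, q_k = a_k·q_{k-1} + q_{k-2} (p₋₁ = 1, q₋₁ = 0):
  k = 0: a₀ = 6; p₀/q₀ = 6/1; p₀² − 39·q₀² = 36 − 39 = -3.
  k = 1: m = 6, d = 3, a = ⌊(6 + 6)/3⌋ = 4; p/q = (4·6 + 1)/(4·1 + 0) = 25/4; p² − 39·q² = 625 − 624 = 1.
  The first convergent with p² − 39·q² = 1 gives the fundamental solution (x₁, y₁) = (25, 4).
Step 2: Apply the recurrence (x_{n+1}, y_{n+1}) = (x₁x_n + 39y₁y_n, x₁y_n + y₁x_n) repeatedly.
  From (x_1, y_1) = (25, 4): x_2 = 25·25 + 39·4·4 = 1249; y_2 = 25·4 + 4·25 = 200.
Step 3: Verify x_2² - 39·y_2² = 1560001 - 1560000 = 1 (should be 1). ✓

(x_1, y_1) = (25, 4); (x_2, y_2) = (1249, 200).


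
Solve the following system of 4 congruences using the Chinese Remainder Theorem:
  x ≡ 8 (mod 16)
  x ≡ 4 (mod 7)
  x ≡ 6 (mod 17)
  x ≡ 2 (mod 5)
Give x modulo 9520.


Product of moduli M = 16 · 7 · 17 · 5 = 9520.
Merge one congruence at a time:
  Start: x ≡ 8 (mod 16).
  Combine with x ≡ 4 (mod 7); new modulus lcm = 112.
    Write x = 8 + 16·t and substitute into x ≡ 4 (mod 7): 16·t ≡ 4 − 8 = -4 (mod 7).
    Reduce coefficients mod 7: 2·t ≡ 3 (mod 7).
    The inverse of 2 mod 7 is 4 (since 2·4 = 8 = 1·7 + 1), so t ≡ 4·3 = 12 ≡ 5 (mod 7).
    Then x = 8 + 16·5 = 88, valid modulo lcm(16, 7) = 112: x ≡ 88 (mod 112).
  Combine with x ≡ 6 (mod 17); new modulus lcm = 1904.
    Write x = 88 + 112·t and substitute into x ≡ 6 (mod 17): 112·t ≡ 6 − 88 = -82 (mod 17).
    Reduce coefficients mod 17: 10·t ≡ 3 (mod 17).
    The inverse of 10 mod 17 is 12 (since 10·12 = 120 = 7·17 + 1), so t ≡ 12·3 = 36 ≡ 2 (mod 17).
    Then x = 88 + 112·2 = 312, valid modulo lcm(112, 17) = 1904: x ≡ 312 (mod 1904).
  Combine with x ≡ 2 (mod 5); new modulus lcm = 9520.
    Write x = 312 + 1904·t and substitute into x ≡ 2 (mod 5): 1904·t ≡ 2 − 312 = -310 (mod 5).
    Reduce coefficients mod 5: 4·t ≡ 0 (mod 5).
    The inverse of 4 mod 5 is 4 (since 4·4 = 16 = 3·5 + 1), so t ≡ 4·0 = 0 ≡ 0 (mod 5).
    Then x = 312 + 1904·0 = 312, valid modulo lcm(1904, 5) = 9520: x ≡ 312 (mod 9520).
Verify against each original: 312 mod 16 = 8, 312 mod 7 = 4, 312 mod 17 = 6, 312 mod 5 = 2.

x ≡ 312 (mod 9520).


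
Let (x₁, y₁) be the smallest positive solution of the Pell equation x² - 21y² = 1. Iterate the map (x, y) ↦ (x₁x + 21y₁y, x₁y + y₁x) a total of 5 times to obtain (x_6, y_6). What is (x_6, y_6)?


Step 1: Find the fundamental solution (x₁, y₁) of x² - 21y² = 1.
  Expand √21 as a continued fraction. a₀ = ⌊√21⌋ = 4; iterate m_{k+1} = d_k·a_k − m_k, d_{k+1} = (21 − m_{k+1}²)/d_k, a_{k+1} = ⌊(a₀ + m_{k+1})/d_{k+1}⌋ (starting m₀ = 0, d₀ = 1), with convergents p_k = a_k·p_{k-1} + p_{k-2}, q_k = a_k·q_{k-1} + q_{k-2} (p₋₁ = 1, q₋₁ = 0):
  k = 0: a₀ = 4; p₀/q₀ = 4/1; p₀² − 21·q₀² = 16 − 21 = -5.
  k = 1: m = 4, d = 5, a = ⌊(4 + 4)/5⌋ = 1; p/q = (1·4 + 1)/(1·1 + 0) = 5/1; p² − 21·q² = 25 − 21 = 4.
  k = 2: m = 1, d = 4, a = ⌊(4 + 1)/4⌋ = 1; p/q = (1·5 + 4)/(1·1 + 1) = 9/2; p² − 21·q² = 81 − 84 = -3.
  k = 3: m = 3, d = 3, a = ⌊(4 + 3)/3⌋ = 2; p/q = (2·9 + 5)/(2·2 + 1) = 23/5; p² − 21·q² = 529 − 525 = 4.
  k = 4: m = 3, d = 4, a = ⌊(4 + 3)/4⌋ = 1; p/q = (1·23 + 9)/(1·5 + 2) = 32/7; p² − 21·q² = 1024 − 1029 = -5.
  k = 5: m = 1, d = 5, a = ⌊(4 + 1)/5⌋ = 1; p/q = (1·32 + 23)/(1·7 + 5) = 55/12; p² − 21·q² = 3025 − 3024 = 1.
  The first convergent with p² − 21·q² = 1 gives the fundamental solution (x₁, y₁) = (55, 12).
Step 2: Apply the recurrence (x_{n+1}, y_{n+1}) = (x₁x_n + 21y₁y_n, x₁y_n + y₁x_n) repeatedly.
  From (x_1, y_1) = (55, 12): x_2 = 55·55 + 21·12·12 = 6049; y_2 = 55·12 + 12·55 = 1320.
  From (x_2, y_2) = (6049, 1320): x_3 = 55·6049 + 21·12·1320 = 665335; y_3 = 55·1320 + 12·6049 = 145188.
  From (x_3, y_3) = (665335, 145188): x_4 = 55·665335 + 21·12·145188 = 73180801; y_4 = 55·145188 + 12·665335 = 15969360.
  From (x_4, y_4) = (73180801, 15969360): x_5 = 55·73180801 + 21·12·15969360 = 8049222775; y_5 = 55·15969360 + 12·73180801 = 1756484412.
  From (x_5, y_5) = (8049222775, 1756484412): x_6 = 55·8049222775 + 21·12·1756484412 = 885341324449; y_6 = 55·1756484412 + 12·8049222775 = 193197315960.
Step 3: Verify x_6² - 21·y_6² = 783829260777109485153601 - 783829260777109485153600 = 1 (should be 1). ✓

(x_1, y_1) = (55, 12); (x_6, y_6) = (885341324449, 193197315960).


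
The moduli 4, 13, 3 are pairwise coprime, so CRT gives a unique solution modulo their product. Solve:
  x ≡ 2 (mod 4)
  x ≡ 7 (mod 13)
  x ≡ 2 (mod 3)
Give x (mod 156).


Moduli 4, 13, 3 are pairwise coprime; by CRT there is a unique solution modulo M = 4 · 13 · 3 = 156.
Solve pairwise, accumulating the modulus:
  Start with x ≡ 2 (mod 4).
  Combine with x ≡ 7 (mod 13): since gcd(4, 13) = 1, we get a unique residue mod 52.
    Write x = 2 + 4·t and substitute into x ≡ 7 (mod 13): 4·t ≡ 7 − 2 = 5 (mod 13).
    The inverse of 4 mod 13 is 10 (since 4·10 = 40 = 3·13 + 1), so t ≡ 10·5 = 50 ≡ 11 (mod 13).
    Then x = 2 + 4·11 = 46, valid modulo lcm(4, 13) = 52: x ≡ 46 (mod 52).
  Combine with x ≡ 2 (mod 3): since gcd(52, 3) = 1, we get a unique residue mod 156.
    Write x = 46 + 52·t and substitute into x ≡ 2 (mod 3): 52·t ≡ 2 − 46 = -44 (mod 3).
    Reduce coefficients mod 3: 1·t ≡ 1 (mod 3).
    So t ≡ 1 (mod 3).
    Then x = 46 + 52·1 = 98, valid modulo lcm(52, 3) = 156: x ≡ 98 (mod 156).
Verify: 98 mod 4 = 2 ✓, 98 mod 13 = 7 ✓, 98 mod 3 = 2 ✓.

x ≡ 98 (mod 156).


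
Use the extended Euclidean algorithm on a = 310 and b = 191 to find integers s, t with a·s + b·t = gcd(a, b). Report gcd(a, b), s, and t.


Euclidean algorithm on (310, 191) — divide until remainder is 0:
  310 = 1 · 191 + 119
  191 = 1 · 119 + 72
  119 = 1 · 72 + 47
  72 = 1 · 47 + 25
  47 = 1 · 25 + 22
  25 = 1 · 22 + 3
  22 = 7 · 3 + 1
  3 = 3 · 1 + 0
gcd(310, 191) = 1.
Track Bezout coefficients alongside the remainders: start with r₀ = 310 = a·1 + b·0 (s = 1, t = 0) and r₁ = 191 = a·0 + b·1 (s = 0, t = 1); each new remainder r_{k+1} = r_{k-1} − q_k·r_k inherits s_{k+1} = s_{k-1} − q_k·s_k, t_{k+1} = t_{k-1} − q_k·t_k, so r_k = a·s_k + b·t_k at every step:
  q = 1: r = 119, s = 1 − 1·0 = 1, t = 0 − 1·1 = -1  (check: 310·1 + 191·(-1) = 119)
  q = 1: r = 72, s = 0 − 1·1 = -1, t = 1 − 1·(-1) = 2  (check: 310·(-1) + 191·2 = 72)
  q = 1: r = 47, s = 1 − 1·(-1) = 2, t = -1 − 1·2 = -3  (check: 310·2 + 191·(-3) = 47)
  q = 1: r = 25, s = -1 − 1·2 = -3, t = 2 − 1·(-3) = 5  (check: 310·(-3) + 191·5 = 25)
  q = 1: r = 22, s = 2 − 1·(-3) = 5, t = -3 − 1·5 = -8  (check: 310·5 + 191·(-8) = 22)
  q = 1: r = 3, s = -3 − 1·5 = -8, t = 5 − 1·(-8) = 13  (check: 310·(-8) + 191·13 = 3)
  q = 7: r = 1, s = 5 − 7·(-8) = 61, t = -8 − 7·13 = -99  (check: 310·61 + 191·(-99) = 1)
The row with r = 1 (the gcd) gives the Bezout coefficients s = 61, t = -99.
Result: 310 · (61) + 191 · (-99) = 1.

gcd(310, 191) = 1; s = 61, t = -99 (check: 310·61 + 191·(-99) = 1).


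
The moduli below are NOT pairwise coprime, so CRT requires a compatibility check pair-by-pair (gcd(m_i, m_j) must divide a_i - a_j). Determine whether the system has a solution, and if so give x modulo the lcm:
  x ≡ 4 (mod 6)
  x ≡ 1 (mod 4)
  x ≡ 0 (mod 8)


Moduli 6, 4, 8 are not pairwise coprime, so CRT works modulo lcm(m_i) when all pairwise compatibility conditions hold.
Pairwise compatibility: gcd(m_i, m_j) must divide a_i - a_j for every pair.
Merge one congruence at a time:
  Start: x ≡ 4 (mod 6).
  Combine with x ≡ 1 (mod 4): gcd(6, 4) = 2, and 1 - 4 = -3 is NOT divisible by 2.
    ⇒ system is inconsistent (no integer solution).

No solution (the system is inconsistent).


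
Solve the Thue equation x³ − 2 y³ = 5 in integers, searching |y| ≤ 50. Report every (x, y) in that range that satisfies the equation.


The equation is x³ - 2y³ = 5. For fixed y, x³ = 2·y³ + 5, so a solution requires the RHS to be a perfect cube.
Strategy: iterate y from -50 to 50, compute RHS = 2·y³ + 5, and check whether it is a (positive or negative) perfect cube.
Check small values of y:
  y = 0: RHS = 5 is not a perfect cube.
  y = 1: RHS = 7 is not a perfect cube.
  y = -1: RHS = 3 is not a perfect cube.
  y = 2: RHS = 21 is not a perfect cube.
  y = -2: RHS = -11 is not a perfect cube.
  y = 3: RHS = 59 is not a perfect cube.
  y = -3: RHS = -49 is not a perfect cube.
Continuing the search up to |y| = 50 finds no solutions either.
No (x, y) in the scanned range satisfies the equation.

No integer solutions with |y| ≤ 50.


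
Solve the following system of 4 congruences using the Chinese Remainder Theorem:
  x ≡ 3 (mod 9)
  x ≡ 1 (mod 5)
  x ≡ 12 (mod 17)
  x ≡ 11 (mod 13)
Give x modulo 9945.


Product of moduli M = 9 · 5 · 17 · 13 = 9945.
Merge one congruence at a time:
  Start: x ≡ 3 (mod 9).
  Combine with x ≡ 1 (mod 5); new modulus lcm = 45.
    Write x = 3 + 9·t and substitute into x ≡ 1 (mod 5): 9·t ≡ 1 − 3 = -2 (mod 5).
    Reduce coefficients mod 5: 4·t ≡ 3 (mod 5).
    The inverse of 4 mod 5 is 4 (since 4·4 = 16 = 3·5 + 1), so t ≡ 4·3 = 12 ≡ 2 (mod 5).
    Then x = 3 + 9·2 = 21, valid modulo lcm(9, 5) = 45: x ≡ 21 (mod 45).
  Combine with x ≡ 12 (mod 17); new modulus lcm = 765.
    Write x = 21 + 45·t and substitute into x ≡ 12 (mod 17): 45·t ≡ 12 − 21 = -9 (mod 17).
    Reduce coefficients mod 17: 11·t ≡ 8 (mod 17).
    The inverse of 11 mod 17 is 14 (since 11·14 = 154 = 9·17 + 1), so t ≡ 14·8 = 112 ≡ 10 (mod 17).
    Then x = 21 + 45·10 = 471, valid modulo lcm(45, 17) = 765: x ≡ 471 (mod 765).
  Combine with x ≡ 11 (mod 13); new modulus lcm = 9945.
    Write x = 471 + 765·t and substitute into x ≡ 11 (mod 13): 765·t ≡ 11 − 471 = -460 (mod 13).
    Reduce coefficients mod 13: 11·t ≡ 8 (mod 13).
    The inverse of 11 mod 13 is 6 (since 11·6 = 66 = 5·13 + 1), so t ≡ 6·8 = 48 ≡ 9 (mod 13).
    Then x = 471 + 765·9 = 7356, valid modulo lcm(765, 13) = 9945: x ≡ 7356 (mod 9945).
Verify against each original: 7356 mod 9 = 3, 7356 mod 5 = 1, 7356 mod 17 = 12, 7356 mod 13 = 11.

x ≡ 7356 (mod 9945).


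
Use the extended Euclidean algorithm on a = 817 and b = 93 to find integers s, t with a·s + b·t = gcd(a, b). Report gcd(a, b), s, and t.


Euclidean algorithm on (817, 93) — divide until remainder is 0:
  817 = 8 · 93 + 73
  93 = 1 · 73 + 20
  73 = 3 · 20 + 13
  20 = 1 · 13 + 7
  13 = 1 · 7 + 6
  7 = 1 · 6 + 1
  6 = 6 · 1 + 0
gcd(817, 93) = 1.
Track Bezout coefficients alongside the remainders: start with r₀ = 817 = a·1 + b·0 (s = 1, t = 0) and r₁ = 93 = a·0 + b·1 (s = 0, t = 1); each new remainder r_{k+1} = r_{k-1} − q_k·r_k inherits s_{k+1} = s_{k-1} − q_k·s_k, t_{k+1} = t_{k-1} − q_k·t_k, so r_k = a·s_k + b·t_k at every step:
  q = 8: r = 73, s = 1 − 8·0 = 1, t = 0 − 8·1 = -8  (check: 817·1 + 93·(-8) = 73)
  q = 1: r = 20, s = 0 − 1·1 = -1, t = 1 − 1·(-8) = 9  (check: 817·(-1) + 93·9 = 20)
  q = 3: r = 13, s = 1 − 3·(-1) = 4, t = -8 − 3·9 = -35  (check: 817·4 + 93·(-35) = 13)
  q = 1: r = 7, s = -1 − 1·4 = -5, t = 9 − 1·(-35) = 44  (check: 817·(-5) + 93·44 = 7)
  q = 1: r = 6, s = 4 − 1·(-5) = 9, t = -35 − 1·44 = -79  (check: 817·9 + 93·(-79) = 6)
  q = 1: r = 1, s = -5 − 1·9 = -14, t = 44 − 1·(-79) = 123  (check: 817·(-14) + 93·123 = 1)
The row with r = 1 (the gcd) gives the Bezout coefficients s = -14, t = 123.
Result: 817 · (-14) + 93 · (123) = 1.

gcd(817, 93) = 1; s = -14, t = 123 (check: 817·(-14) + 93·123 = 1).


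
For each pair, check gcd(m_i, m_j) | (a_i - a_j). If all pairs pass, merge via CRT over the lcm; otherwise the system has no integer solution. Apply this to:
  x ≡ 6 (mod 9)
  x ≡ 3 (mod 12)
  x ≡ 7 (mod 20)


Moduli 9, 12, 20 are not pairwise coprime, so CRT works modulo lcm(m_i) when all pairwise compatibility conditions hold.
Pairwise compatibility: gcd(m_i, m_j) must divide a_i - a_j for every pair.
Merge one congruence at a time:
  Start: x ≡ 6 (mod 9).
  Combine with x ≡ 3 (mod 12): gcd(9, 12) = 3; 3 - 6 = -3, which IS divisible by 3, so compatible.
    Write x = 6 + 9·t and substitute into x ≡ 3 (mod 12): 9·t ≡ 3 − 6 = -3 (mod 12).
    Divide the congruence (and modulus) by g = 3: 3·t ≡ -1 (mod 4).
    Reduce coefficients mod 4: 3·t ≡ 3 (mod 4).
    The inverse of 3 mod 4 is 3 (since 3·3 = 9 = 2·4 + 1), so t ≡ 3·3 = 9 ≡ 1 (mod 4).
    Then x = 6 + 9·1 = 15, valid modulo lcm(9, 12) = 36: x ≡ 15 (mod 36).
  Combine with x ≡ 7 (mod 20): gcd(36, 20) = 4; 7 - 15 = -8, which IS divisible by 4, so compatible.
    Write x = 15 + 36·t and substitute into x ≡ 7 (mod 20): 36·t ≡ 7 − 15 = -8 (mod 20).
    Divide the congruence (and modulus) by g = 4: 9·t ≡ -2 (mod 5).
    Reduce coefficients mod 5: 4·t ≡ 3 (mod 5).
    The inverse of 4 mod 5 is 4 (since 4·4 = 16 = 3·5 + 1), so t ≡ 4·3 = 12 ≡ 2 (mod 5).
    Then x = 15 + 36·2 = 87, valid modulo lcm(36, 20) = 180: x ≡ 87 (mod 180).
Verify: 87 mod 9 = 6, 87 mod 12 = 3, 87 mod 20 = 7.

x ≡ 87 (mod 180).


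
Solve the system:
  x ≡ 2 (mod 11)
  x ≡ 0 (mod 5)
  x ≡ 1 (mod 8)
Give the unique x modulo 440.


Moduli 11, 5, 8 are pairwise coprime; by CRT there is a unique solution modulo M = 11 · 5 · 8 = 440.
Solve pairwise, accumulating the modulus:
  Start with x ≡ 2 (mod 11).
  Combine with x ≡ 0 (mod 5): since gcd(11, 5) = 1, we get a unique residue mod 55.
    Write x = 2 + 11·t and substitute into x ≡ 0 (mod 5): 11·t ≡ 0 − 2 = -2 (mod 5).
    Reduce coefficients mod 5: 1·t ≡ 3 (mod 5).
    So t ≡ 3 (mod 5).
    Then x = 2 + 11·3 = 35, valid modulo lcm(11, 5) = 55: x ≡ 35 (mod 55).
  Combine with x ≡ 1 (mod 8): since gcd(55, 8) = 1, we get a unique residue mod 440.
    Write x = 35 + 55·t and substitute into x ≡ 1 (mod 8): 55·t ≡ 1 − 35 = -34 (mod 8).
    Reduce coefficients mod 8: 7·t ≡ 6 (mod 8).
    The inverse of 7 mod 8 is 7 (since 7·7 = 49 = 6·8 + 1), so t ≡ 7·6 = 42 ≡ 2 (mod 8).
    Then x = 35 + 55·2 = 145, valid modulo lcm(55, 8) = 440: x ≡ 145 (mod 440).
Verify: 145 mod 11 = 2 ✓, 145 mod 5 = 0 ✓, 145 mod 8 = 1 ✓.

x ≡ 145 (mod 440).


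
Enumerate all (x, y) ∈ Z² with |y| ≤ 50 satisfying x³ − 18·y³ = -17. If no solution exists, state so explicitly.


The equation is x³ - 18y³ = -17. For fixed y, x³ = 18·y³ − 17, so a solution requires the RHS to be a perfect cube.
Strategy: iterate y from -50 to 50, compute RHS = 18·y³ − 17, and check whether it is a (positive or negative) perfect cube.
Check small values of y:
  y = 0: RHS = -17 is not a perfect cube.
  y = 1: RHS = 1 = (1)³ ⇒ x = 1 works.
  y = -1: RHS = -35 is not a perfect cube.
  y = 2: RHS = 127 is not a perfect cube.
  y = -2: RHS = -161 is not a perfect cube.
  y = 3: RHS = 469 is not a perfect cube.
  y = -3: RHS = -503 is not a perfect cube.
Continuing the search up to |y| = 50 finds no further solutions beyond those listed.
Collected solutions: (1, 1).

Solutions (with |y| ≤ 50): (1, 1).


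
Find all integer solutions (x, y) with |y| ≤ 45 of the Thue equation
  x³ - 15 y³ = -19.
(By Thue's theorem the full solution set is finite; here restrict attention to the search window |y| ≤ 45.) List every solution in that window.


The equation is x³ - 15y³ = -19. For fixed y, x³ = 15·y³ − 19, so a solution requires the RHS to be a perfect cube.
Strategy: iterate y from -45 to 45, compute RHS = 15·y³ − 19, and check whether it is a (positive or negative) perfect cube.
Check small values of y:
  y = 0: RHS = -19 is not a perfect cube.
  y = 1: RHS = -4 is not a perfect cube.
  y = -1: RHS = -34 is not a perfect cube.
  y = 2: RHS = 101 is not a perfect cube.
  y = -2: RHS = -139 is not a perfect cube.
  y = 3: RHS = 386 is not a perfect cube.
  y = -3: RHS = -424 is not a perfect cube.
Continuing the search up to |y| = 45 finds no solutions either.
No (x, y) in the scanned range satisfies the equation.

No integer solutions with |y| ≤ 45.


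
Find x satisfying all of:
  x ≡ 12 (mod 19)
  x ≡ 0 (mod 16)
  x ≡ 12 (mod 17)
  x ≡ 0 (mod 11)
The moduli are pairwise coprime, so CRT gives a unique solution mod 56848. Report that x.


Product of moduli M = 19 · 16 · 17 · 11 = 56848.
Merge one congruence at a time:
  Start: x ≡ 12 (mod 19).
  Combine with x ≡ 0 (mod 16); new modulus lcm = 304.
    Write x = 12 + 19·t and substitute into x ≡ 0 (mod 16): 19·t ≡ 0 − 12 = -12 (mod 16).
    Reduce coefficients mod 16: 3·t ≡ 4 (mod 16).
    The inverse of 3 mod 16 is 11 (since 3·11 = 33 = 2·16 + 1), so t ≡ 11·4 = 44 ≡ 12 (mod 16).
    Then x = 12 + 19·12 = 240, valid modulo lcm(19, 16) = 304: x ≡ 240 (mod 304).
  Combine with x ≡ 12 (mod 17); new modulus lcm = 5168.
    Write x = 240 + 304·t and substitute into x ≡ 12 (mod 17): 304·t ≡ 12 − 240 = -228 (mod 17).
    Reduce coefficients mod 17: 15·t ≡ 10 (mod 17).
    The inverse of 15 mod 17 is 8 (since 15·8 = 120 = 7·17 + 1), so t ≡ 8·10 = 80 ≡ 12 (mod 17).
    Then x = 240 + 304·12 = 3888, valid modulo lcm(304, 17) = 5168: x ≡ 3888 (mod 5168).
  Combine with x ≡ 0 (mod 11); new modulus lcm = 56848.
    Write x = 3888 + 5168·t and substitute into x ≡ 0 (mod 11): 5168·t ≡ 0 − 3888 = -3888 (mod 11).
    Reduce coefficients mod 11: 9·t ≡ 6 (mod 11).
    The inverse of 9 mod 11 is 5 (since 9·5 = 45 = 4·11 + 1), so t ≡ 5·6 = 30 ≡ 8 (mod 11).
    Then x = 3888 + 5168·8 = 45232, valid modulo lcm(5168, 11) = 56848: x ≡ 45232 (mod 56848).
Verify against each original: 45232 mod 19 = 12, 45232 mod 16 = 0, 45232 mod 17 = 12, 45232 mod 11 = 0.

x ≡ 45232 (mod 56848).


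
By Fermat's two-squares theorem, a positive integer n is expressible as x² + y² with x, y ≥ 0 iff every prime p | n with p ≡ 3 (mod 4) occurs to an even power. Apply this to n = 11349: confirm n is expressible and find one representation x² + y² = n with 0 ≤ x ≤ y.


Step 1: Factor n = 11349 = 3^2 · 13 · 97.
Step 2: Check the mod-4 condition on each prime factor: 3 ≡ 3 (mod 4), exponent 2 (must be even); 13 ≡ 1 (mod 4), exponent 1; 97 ≡ 1 (mod 4), exponent 1.
All primes ≡ 3 (mod 4) appear to even exponent (or don't appear), so by the two-squares theorem n IS expressible as a sum of two squares.
Step 3: Build a representation. Group n = k² · m with k = 3 and m = 13 · 97 = 1261 (a product of primes ≡ 1 (mod 4)); a representation of m scales to one of n via (k·x)² + (k·y)² = k²(x² + y²). Each prime p ≡ 1 (mod 4) is itself a sum of two squares; find a² by testing p − a² for a perfect square:
  13: 13 − 1² = 12, 13 − 2² = 9 = 3² ⇒ 13 = 2² + 3².
  97: 97 − 1² = 96, 97 − 2² = 93, 97 − 3² = 88, 97 − 4² = 81 = 9² ⇒ 97 = 4² + 9².
  Combine using the Brahmagupta–Fibonacci identity (a² + b²)(c² + d²) = (ac − bd)² + (ad + bc)² = (ac + bd)² + (ad − bc)²:
  13 · 97 = 1261: from (2² + 3²)(4² + 9²), take (2·4 − 3·9, 2·9 + 3·4) = (8 − 27, 18 + 12) = (-19, 30); dropping signs (only squares matter) gives (19, 30); check 19² + 30² = 361 + 900 = 1261 ✓.
  Scale by k = 3: (3·19, 3·30) = (57, 90).
Step 4: Order so x ≤ y and verify: 57² + 90² = 3249 + 8100 = 11349 = n. ✓

n = 11349 = 57² + 90² (one valid representation with x ≤ y).


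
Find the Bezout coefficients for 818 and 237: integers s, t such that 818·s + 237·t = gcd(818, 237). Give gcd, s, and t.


Euclidean algorithm on (818, 237) — divide until remainder is 0:
  818 = 3 · 237 + 107
  237 = 2 · 107 + 23
  107 = 4 · 23 + 15
  23 = 1 · 15 + 8
  15 = 1 · 8 + 7
  8 = 1 · 7 + 1
  7 = 7 · 1 + 0
gcd(818, 237) = 1.
Track Bezout coefficients alongside the remainders: start with r₀ = 818 = a·1 + b·0 (s = 1, t = 0) and r₁ = 237 = a·0 + b·1 (s = 0, t = 1); each new remainder r_{k+1} = r_{k-1} − q_k·r_k inherits s_{k+1} = s_{k-1} − q_k·s_k, t_{k+1} = t_{k-1} − q_k·t_k, so r_k = a·s_k + b·t_k at every step:
  q = 3: r = 107, s = 1 − 3·0 = 1, t = 0 − 3·1 = -3  (check: 818·1 + 237·(-3) = 107)
  q = 2: r = 23, s = 0 − 2·1 = -2, t = 1 − 2·(-3) = 7  (check: 818·(-2) + 237·7 = 23)
  q = 4: r = 15, s = 1 − 4·(-2) = 9, t = -3 − 4·7 = -31  (check: 818·9 + 237·(-31) = 15)
  q = 1: r = 8, s = -2 − 1·9 = -11, t = 7 − 1·(-31) = 38  (check: 818·(-11) + 237·38 = 8)
  q = 1: r = 7, s = 9 − 1·(-11) = 20, t = -31 − 1·38 = -69  (check: 818·20 + 237·(-69) = 7)
  q = 1: r = 1, s = -11 − 1·20 = -31, t = 38 − 1·(-69) = 107  (check: 818·(-31) + 237·107 = 1)
The row with r = 1 (the gcd) gives the Bezout coefficients s = -31, t = 107.
Result: 818 · (-31) + 237 · (107) = 1.

gcd(818, 237) = 1; s = -31, t = 107 (check: 818·(-31) + 237·107 = 1).


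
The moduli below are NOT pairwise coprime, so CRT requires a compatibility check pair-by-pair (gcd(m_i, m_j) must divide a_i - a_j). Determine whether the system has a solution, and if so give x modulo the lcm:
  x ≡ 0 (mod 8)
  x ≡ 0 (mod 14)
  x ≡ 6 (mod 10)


Moduli 8, 14, 10 are not pairwise coprime, so CRT works modulo lcm(m_i) when all pairwise compatibility conditions hold.
Pairwise compatibility: gcd(m_i, m_j) must divide a_i - a_j for every pair.
Merge one congruence at a time:
  Start: x ≡ 0 (mod 8).
  Combine with x ≡ 0 (mod 14): gcd(8, 14) = 2; 0 - 0 = 0, which IS divisible by 2, so compatible.
    Write x = 0 + 8·t and substitute into x ≡ 0 (mod 14): 8·t ≡ 0 − 0 = 0 (mod 14).
    Divide the congruence (and modulus) by g = 2: 4·t ≡ 0 (mod 7).
    The inverse of 4 mod 7 is 2 (since 4·2 = 8 = 1·7 + 1), so t ≡ 2·0 = 0 ≡ 0 (mod 7).
    Then x = 0 + 8·0 = 0, valid modulo lcm(8, 14) = 56: x ≡ 0 (mod 56).
  Combine with x ≡ 6 (mod 10): gcd(56, 10) = 2; 6 - 0 = 6, which IS divisible by 2, so compatible.
    Write x = 0 + 56·t and substitute into x ≡ 6 (mod 10): 56·t ≡ 6 − 0 = 6 (mod 10).
    Divide the congruence (and modulus) by g = 2: 28·t ≡ 3 (mod 5).
    Reduce coefficients mod 5: 3·t ≡ 3 (mod 5).
    The inverse of 3 mod 5 is 2 (since 3·2 = 6 = 1·5 + 1), so t ≡ 2·3 = 6 ≡ 1 (mod 5).
    Then x = 0 + 56·1 = 56, valid modulo lcm(56, 10) = 280: x ≡ 56 (mod 280).
Verify: 56 mod 8 = 0, 56 mod 14 = 0, 56 mod 10 = 6.

x ≡ 56 (mod 280).


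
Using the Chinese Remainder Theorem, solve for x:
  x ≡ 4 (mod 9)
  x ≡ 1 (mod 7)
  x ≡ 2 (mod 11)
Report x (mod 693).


Moduli 9, 7, 11 are pairwise coprime; by CRT there is a unique solution modulo M = 9 · 7 · 11 = 693.
Solve pairwise, accumulating the modulus:
  Start with x ≡ 4 (mod 9).
  Combine with x ≡ 1 (mod 7): since gcd(9, 7) = 1, we get a unique residue mod 63.
    Write x = 4 + 9·t and substitute into x ≡ 1 (mod 7): 9·t ≡ 1 − 4 = -3 (mod 7).
    Reduce coefficients mod 7: 2·t ≡ 4 (mod 7).
    The inverse of 2 mod 7 is 4 (since 2·4 = 8 = 1·7 + 1), so t ≡ 4·4 = 16 ≡ 2 (mod 7).
    Then x = 4 + 9·2 = 22, valid modulo lcm(9, 7) = 63: x ≡ 22 (mod 63).
  Combine with x ≡ 2 (mod 11): since gcd(63, 11) = 1, we get a unique residue mod 693.
    Write x = 22 + 63·t and substitute into x ≡ 2 (mod 11): 63·t ≡ 2 − 22 = -20 (mod 11).
    Reduce coefficients mod 11: 8·t ≡ 2 (mod 11).
    The inverse of 8 mod 11 is 7 (since 8·7 = 56 = 5·11 + 1), so t ≡ 7·2 = 14 ≡ 3 (mod 11).
    Then x = 22 + 63·3 = 211, valid modulo lcm(63, 11) = 693: x ≡ 211 (mod 693).
Verify: 211 mod 9 = 4 ✓, 211 mod 7 = 1 ✓, 211 mod 11 = 2 ✓.

x ≡ 211 (mod 693).


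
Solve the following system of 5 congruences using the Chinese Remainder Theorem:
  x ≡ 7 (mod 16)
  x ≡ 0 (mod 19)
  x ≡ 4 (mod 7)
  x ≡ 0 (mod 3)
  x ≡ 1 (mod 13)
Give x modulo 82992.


Product of moduli M = 16 · 19 · 7 · 3 · 13 = 82992.
Merge one congruence at a time:
  Start: x ≡ 7 (mod 16).
  Combine with x ≡ 0 (mod 19); new modulus lcm = 304.
    Write x = 7 + 16·t and substitute into x ≡ 0 (mod 19): 16·t ≡ 0 − 7 = -7 (mod 19).
    Reduce coefficients mod 19: 16·t ≡ 12 (mod 19).
    The inverse of 16 mod 19 is 6 (since 16·6 = 96 = 5·19 + 1), so t ≡ 6·12 = 72 ≡ 15 (mod 19).
    Then x = 7 + 16·15 = 247, valid modulo lcm(16, 19) = 304: x ≡ 247 (mod 304).
  Combine with x ≡ 4 (mod 7); new modulus lcm = 2128.
    Write x = 247 + 304·t and substitute into x ≡ 4 (mod 7): 304·t ≡ 4 − 247 = -243 (mod 7).
    Reduce coefficients mod 7: 3·t ≡ 2 (mod 7).
    The inverse of 3 mod 7 is 5 (since 3·5 = 15 = 2·7 + 1), so t ≡ 5·2 = 10 ≡ 3 (mod 7).
    Then x = 247 + 304·3 = 1159, valid modulo lcm(304, 7) = 2128: x ≡ 1159 (mod 2128).
  Combine with x ≡ 0 (mod 3); new modulus lcm = 6384.
    Write x = 1159 + 2128·t and substitute into x ≡ 0 (mod 3): 2128·t ≡ 0 − 1159 = -1159 (mod 3).
    Reduce coefficients mod 3: 1·t ≡ 2 (mod 3).
    So t ≡ 2 (mod 3).
    Then x = 1159 + 2128·2 = 5415, valid modulo lcm(2128, 3) = 6384: x ≡ 5415 (mod 6384).
  Combine with x ≡ 1 (mod 13); new modulus lcm = 82992.
    Write x = 5415 + 6384·t and substitute into x ≡ 1 (mod 13): 6384·t ≡ 1 − 5415 = -5414 (mod 13).
    Reduce coefficients mod 13: 1·t ≡ 7 (mod 13).
    So t ≡ 7 (mod 13).
    Then x = 5415 + 6384·7 = 50103, valid modulo lcm(6384, 13) = 82992: x ≡ 50103 (mod 82992).
Verify against each original: 50103 mod 16 = 7, 50103 mod 19 = 0, 50103 mod 7 = 4, 50103 mod 3 = 0, 50103 mod 13 = 1.

x ≡ 50103 (mod 82992).


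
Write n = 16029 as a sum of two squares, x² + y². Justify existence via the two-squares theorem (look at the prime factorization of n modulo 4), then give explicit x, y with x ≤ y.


Step 1: Factor n = 16029 = 3^2 · 13 · 137.
Step 2: Check the mod-4 condition on each prime factor: 3 ≡ 3 (mod 4), exponent 2 (must be even); 13 ≡ 1 (mod 4), exponent 1; 137 ≡ 1 (mod 4), exponent 1.
All primes ≡ 3 (mod 4) appear to even exponent (or don't appear), so by the two-squares theorem n IS expressible as a sum of two squares.
Step 3: Build a representation. Group n = k² · m with k = 3 and m = 13 · 137 = 1781 (a product of primes ≡ 1 (mod 4)); a representation of m scales to one of n via (k·x)² + (k·y)² = k²(x² + y²). Each prime p ≡ 1 (mod 4) is itself a sum of two squares; find a² by testing p − a² for a perfect square:
  13: 13 − 1² = 12, 13 − 2² = 9 = 3² ⇒ 13 = 2² + 3².
  137: 137 − 1² = 136, 137 − 2² = 133, 137 − 3² = 128, 137 − 4² = 121 = 11² ⇒ 137 = 4² + 11².
  Combine using the Brahmagupta–Fibonacci identity (a² + b²)(c² + d²) = (ac − bd)² + (ad + bc)² = (ac + bd)² + (ad − bc)²:
  13 · 137 = 1781: from (2² + 3²)(4² + 11²), take (2·4 − 3·11, 2·11 + 3·4) = (8 − 33, 22 + 12) = (-25, 34); dropping signs (only squares matter) gives (25, 34); check 25² + 34² = 625 + 1156 = 1781 ✓.
  Scale by k = 3: (3·25, 3·34) = (75, 102).
Step 4: Order so x ≤ y and verify: 75² + 102² = 5625 + 10404 = 16029 = n. ✓

n = 16029 = 75² + 102² (one valid representation with x ≤ y).


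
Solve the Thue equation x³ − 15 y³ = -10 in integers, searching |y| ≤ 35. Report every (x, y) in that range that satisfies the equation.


The equation is x³ - 15y³ = -10. For fixed y, x³ = 15·y³ − 10, so a solution requires the RHS to be a perfect cube.
Strategy: iterate y from -35 to 35, compute RHS = 15·y³ − 10, and check whether it is a (positive or negative) perfect cube.
Check small values of y:
  y = 0: RHS = -10 is not a perfect cube.
  y = 1: RHS = 5 is not a perfect cube.
  y = -1: RHS = -25 is not a perfect cube.
  y = 2: RHS = 110 is not a perfect cube.
  y = -2: RHS = -130 is not a perfect cube.
  y = 3: RHS = 395 is not a perfect cube.
  y = -3: RHS = -415 is not a perfect cube.
Continuing the search up to |y| = 35 finds no solutions either.
No (x, y) in the scanned range satisfies the equation.

No integer solutions with |y| ≤ 35.


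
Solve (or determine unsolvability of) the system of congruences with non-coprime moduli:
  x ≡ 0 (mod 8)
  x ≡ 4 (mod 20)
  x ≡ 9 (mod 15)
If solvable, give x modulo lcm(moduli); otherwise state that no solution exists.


Moduli 8, 20, 15 are not pairwise coprime, so CRT works modulo lcm(m_i) when all pairwise compatibility conditions hold.
Pairwise compatibility: gcd(m_i, m_j) must divide a_i - a_j for every pair.
Merge one congruence at a time:
  Start: x ≡ 0 (mod 8).
  Combine with x ≡ 4 (mod 20): gcd(8, 20) = 4; 4 - 0 = 4, which IS divisible by 4, so compatible.
    Write x = 0 + 8·t and substitute into x ≡ 4 (mod 20): 8·t ≡ 4 − 0 = 4 (mod 20).
    Divide the congruence (and modulus) by g = 4: 2·t ≡ 1 (mod 5).
    The inverse of 2 mod 5 is 3 (since 2·3 = 6 = 1·5 + 1), so t ≡ 3·1 = 3 ≡ 3 (mod 5).
    Then x = 0 + 8·3 = 24, valid modulo lcm(8, 20) = 40: x ≡ 24 (mod 40).
  Combine with x ≡ 9 (mod 15): gcd(40, 15) = 5; 9 - 24 = -15, which IS divisible by 5, so compatible.
    Write x = 24 + 40·t and substitute into x ≡ 9 (mod 15): 40·t ≡ 9 − 24 = -15 (mod 15).
    Divide the congruence (and modulus) by g = 5: 8·t ≡ -3 (mod 3).
    Reduce coefficients mod 3: 2·t ≡ 0 (mod 3).
    The inverse of 2 mod 3 is 2 (since 2·2 = 4 = 1·3 + 1), so t ≡ 2·0 = 0 ≡ 0 (mod 3).
    Then x = 24 + 40·0 = 24, valid modulo lcm(40, 15) = 120: x ≡ 24 (mod 120).
Verify: 24 mod 8 = 0, 24 mod 20 = 4, 24 mod 15 = 9.

x ≡ 24 (mod 120).


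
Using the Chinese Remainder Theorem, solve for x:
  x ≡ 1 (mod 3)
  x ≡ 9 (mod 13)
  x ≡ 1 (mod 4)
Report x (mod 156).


Moduli 3, 13, 4 are pairwise coprime; by CRT there is a unique solution modulo M = 3 · 13 · 4 = 156.
Solve pairwise, accumulating the modulus:
  Start with x ≡ 1 (mod 3).
  Combine with x ≡ 9 (mod 13): since gcd(3, 13) = 1, we get a unique residue mod 39.
    Write x = 1 + 3·t and substitute into x ≡ 9 (mod 13): 3·t ≡ 9 − 1 = 8 (mod 13).
    The inverse of 3 mod 13 is 9 (since 3·9 = 27 = 2·13 + 1), so t ≡ 9·8 = 72 ≡ 7 (mod 13).
    Then x = 1 + 3·7 = 22, valid modulo lcm(3, 13) = 39: x ≡ 22 (mod 39).
  Combine with x ≡ 1 (mod 4): since gcd(39, 4) = 1, we get a unique residue mod 156.
    Write x = 22 + 39·t and substitute into x ≡ 1 (mod 4): 39·t ≡ 1 − 22 = -21 (mod 4).
    Reduce coefficients mod 4: 3·t ≡ 3 (mod 4).
    The inverse of 3 mod 4 is 3 (since 3·3 = 9 = 2·4 + 1), so t ≡ 3·3 = 9 ≡ 1 (mod 4).
    Then x = 22 + 39·1 = 61, valid modulo lcm(39, 4) = 156: x ≡ 61 (mod 156).
Verify: 61 mod 3 = 1 ✓, 61 mod 13 = 9 ✓, 61 mod 4 = 1 ✓.

x ≡ 61 (mod 156).


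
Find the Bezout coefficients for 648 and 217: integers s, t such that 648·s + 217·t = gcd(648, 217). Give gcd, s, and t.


Euclidean algorithm on (648, 217) — divide until remainder is 0:
  648 = 2 · 217 + 214
  217 = 1 · 214 + 3
  214 = 71 · 3 + 1
  3 = 3 · 1 + 0
gcd(648, 217) = 1.
Track Bezout coefficients alongside the remainders: start with r₀ = 648 = a·1 + b·0 (s = 1, t = 0) and r₁ = 217 = a·0 + b·1 (s = 0, t = 1); each new remainder r_{k+1} = r_{k-1} − q_k·r_k inherits s_{k+1} = s_{k-1} − q_k·s_k, t_{k+1} = t_{k-1} − q_k·t_k, so r_k = a·s_k + b·t_k at every step:
  q = 2: r = 214, s = 1 − 2·0 = 1, t = 0 − 2·1 = -2  (check: 648·1 + 217·(-2) = 214)
  q = 1: r = 3, s = 0 − 1·1 = -1, t = 1 − 1·(-2) = 3  (check: 648·(-1) + 217·3 = 3)
  q = 71: r = 1, s = 1 − 71·(-1) = 72, t = -2 − 71·3 = -215  (check: 648·72 + 217·(-215) = 1)
The row with r = 1 (the gcd) gives the Bezout coefficients s = 72, t = -215.
Result: 648 · (72) + 217 · (-215) = 1.

gcd(648, 217) = 1; s = 72, t = -215 (check: 648·72 + 217·(-215) = 1).


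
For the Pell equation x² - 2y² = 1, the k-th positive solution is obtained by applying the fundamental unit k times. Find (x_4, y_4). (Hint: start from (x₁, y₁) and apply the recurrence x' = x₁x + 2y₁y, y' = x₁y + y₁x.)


Step 1: Find the fundamental solution (x₁, y₁) of x² - 2y² = 1.
  Expand √2 as a continued fraction. a₀ = ⌊√2⌋ = 1; iterate m_{k+1} = d_k·a_k − m_k, d_{k+1} = (2 − m_{k+1}²)/d_k, a_{k+1} = ⌊(a₀ + m_{k+1})/d_{k+1}⌋ (starting m₀ = 0, d₀ = 1), with convergents p_k = a_k·p_{k-1} + p_{k-2}, q_k = a_k·q_{k-1} + q_{k-2} (p₋₁ = 1, q₋₁ = 0):
  k = 0: a₀ = 1; p₀/q₀ = 1/1; p₀² − 2·q₀² = 1 − 2 = -1.
  k = 1: m = 1, d = 1, a = ⌊(1 + 1)/1⌋ = 2; p/q = (2·1 + 1)/(2·1 + 0) = 3/2; p² − 2·q² = 9 − 8 = 1.
  The first convergent with p² − 2·q² = 1 gives the fundamental solution (x₁, y₁) = (3, 2).
Step 2: Apply the recurrence (x_{n+1}, y_{n+1}) = (x₁x_n + 2y₁y_n, x₁y_n + y₁x_n) repeatedly.
  From (x_1, y_1) = (3, 2): x_2 = 3·3 + 2·2·2 = 17; y_2 = 3·2 + 2·3 = 12.
  From (x_2, y_2) = (17, 12): x_3 = 3·17 + 2·2·12 = 99; y_3 = 3·12 + 2·17 = 70.
  From (x_3, y_3) = (99, 70): x_4 = 3·99 + 2·2·70 = 577; y_4 = 3·70 + 2·99 = 408.
Step 3: Verify x_4² - 2·y_4² = 332929 - 332928 = 1 (should be 1). ✓

(x_1, y_1) = (3, 2); (x_4, y_4) = (577, 408).


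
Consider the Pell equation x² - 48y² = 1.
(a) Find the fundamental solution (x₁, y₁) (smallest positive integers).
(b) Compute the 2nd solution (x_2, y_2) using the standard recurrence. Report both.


Step 1: Find the fundamental solution (x₁, y₁) of x² - 48y² = 1.
  Expand √48 as a continued fraction. a₀ = ⌊√48⌋ = 6; iterate m_{k+1} = d_k·a_k − m_k, d_{k+1} = (48 − m_{k+1}²)/d_k, a_{k+1} = ⌊(a₀ + m_{k+1})/d_{k+1}⌋ (starting m₀ = 0, d₀ = 1), with convergents p_k = a_k·p_{k-1} + p_{k-2}, q_k = a_k·q_{k-1} + q_{k-2} (p₋₁ = 1, q₋₁ = 0):
  k = 0: a₀ = 6; p₀/q₀ = 6/1; p₀² − 48·q₀² = 36 − 48 = -12.
  k = 1: m = 6, d = 12, a = ⌊(6 + 6)/12⌋ = 1; p/q = (1·6 + 1)/(1·1 + 0) = 7/1; p² − 48·q² = 49 − 48 = 1.
  The first convergent with p² − 48·q² = 1 gives the fundamental solution (x₁, y₁) = (7, 1).
Step 2: Apply the recurrence (x_{n+1}, y_{n+1}) = (x₁x_n + 48y₁y_n, x₁y_n + y₁x_n) repeatedly.
  From (x_1, y_1) = (7, 1): x_2 = 7·7 + 48·1·1 = 97; y_2 = 7·1 + 1·7 = 14.
Step 3: Verify x_2² - 48·y_2² = 9409 - 9408 = 1 (should be 1). ✓

(x_1, y_1) = (7, 1); (x_2, y_2) = (97, 14).


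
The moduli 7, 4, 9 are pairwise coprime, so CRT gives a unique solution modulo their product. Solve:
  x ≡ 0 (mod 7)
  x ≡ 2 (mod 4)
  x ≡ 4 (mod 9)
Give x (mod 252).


Moduli 7, 4, 9 are pairwise coprime; by CRT there is a unique solution modulo M = 7 · 4 · 9 = 252.
Solve pairwise, accumulating the modulus:
  Start with x ≡ 0 (mod 7).
  Combine with x ≡ 2 (mod 4): since gcd(7, 4) = 1, we get a unique residue mod 28.
    Write x = 0 + 7·t and substitute into x ≡ 2 (mod 4): 7·t ≡ 2 − 0 = 2 (mod 4).
    Reduce coefficients mod 4: 3·t ≡ 2 (mod 4).
    The inverse of 3 mod 4 is 3 (since 3·3 = 9 = 2·4 + 1), so t ≡ 3·2 = 6 ≡ 2 (mod 4).
    Then x = 0 + 7·2 = 14, valid modulo lcm(7, 4) = 28: x ≡ 14 (mod 28).
  Combine with x ≡ 4 (mod 9): since gcd(28, 9) = 1, we get a unique residue mod 252.
    Write x = 14 + 28·t and substitute into x ≡ 4 (mod 9): 28·t ≡ 4 − 14 = -10 (mod 9).
    Reduce coefficients mod 9: 1·t ≡ 8 (mod 9).
    So t ≡ 8 (mod 9).
    Then x = 14 + 28·8 = 238, valid modulo lcm(28, 9) = 252: x ≡ 238 (mod 252).
Verify: 238 mod 7 = 0 ✓, 238 mod 4 = 2 ✓, 238 mod 9 = 4 ✓.

x ≡ 238 (mod 252).


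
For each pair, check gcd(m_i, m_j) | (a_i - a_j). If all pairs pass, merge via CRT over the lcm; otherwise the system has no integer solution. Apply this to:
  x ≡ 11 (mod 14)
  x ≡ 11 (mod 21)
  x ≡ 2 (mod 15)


Moduli 14, 21, 15 are not pairwise coprime, so CRT works modulo lcm(m_i) when all pairwise compatibility conditions hold.
Pairwise compatibility: gcd(m_i, m_j) must divide a_i - a_j for every pair.
Merge one congruence at a time:
  Start: x ≡ 11 (mod 14).
  Combine with x ≡ 11 (mod 21): gcd(14, 21) = 7; 11 - 11 = 0, which IS divisible by 7, so compatible.
    Write x = 11 + 14·t and substitute into x ≡ 11 (mod 21): 14·t ≡ 11 − 11 = 0 (mod 21).
    Divide the congruence (and modulus) by g = 7: 2·t ≡ 0 (mod 3).
    The inverse of 2 mod 3 is 2 (since 2·2 = 4 = 1·3 + 1), so t ≡ 2·0 = 0 ≡ 0 (mod 3).
    Then x = 11 + 14·0 = 11, valid modulo lcm(14, 21) = 42: x ≡ 11 (mod 42).
  Combine with x ≡ 2 (mod 15): gcd(42, 15) = 3; 2 - 11 = -9, which IS divisible by 3, so compatible.
    Write x = 11 + 42·t and substitute into x ≡ 2 (mod 15): 42·t ≡ 2 − 11 = -9 (mod 15).
    Divide the congruence (and modulus) by g = 3: 14·t ≡ -3 (mod 5).
    Reduce coefficients mod 5: 4·t ≡ 2 (mod 5).
    The inverse of 4 mod 5 is 4 (since 4·4 = 16 = 3·5 + 1), so t ≡ 4·2 = 8 ≡ 3 (mod 5).
    Then x = 11 + 42·3 = 137, valid modulo lcm(42, 15) = 210: x ≡ 137 (mod 210).
Verify: 137 mod 14 = 11, 137 mod 21 = 11, 137 mod 15 = 2.

x ≡ 137 (mod 210).


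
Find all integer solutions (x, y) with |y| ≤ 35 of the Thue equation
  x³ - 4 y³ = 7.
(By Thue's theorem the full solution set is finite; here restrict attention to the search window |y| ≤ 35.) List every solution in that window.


The equation is x³ - 4y³ = 7. For fixed y, x³ = 4·y³ + 7, so a solution requires the RHS to be a perfect cube.
Strategy: iterate y from -35 to 35, compute RHS = 4·y³ + 7, and check whether it is a (positive or negative) perfect cube.
Check small values of y:
  y = 0: RHS = 7 is not a perfect cube.
  y = 1: RHS = 11 is not a perfect cube.
  y = -1: RHS = 3 is not a perfect cube.
  y = 2: RHS = 39 is not a perfect cube.
  y = -2: RHS = -25 is not a perfect cube.
  y = 3: RHS = 115 is not a perfect cube.
  y = -3: RHS = -101 is not a perfect cube.
Continuing the search up to |y| = 35 finds no solutions either.
No (x, y) in the scanned range satisfies the equation.

No integer solutions with |y| ≤ 35.


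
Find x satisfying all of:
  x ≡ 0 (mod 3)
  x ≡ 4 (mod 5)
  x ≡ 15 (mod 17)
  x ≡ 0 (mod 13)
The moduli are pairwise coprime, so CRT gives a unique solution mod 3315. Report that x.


Product of moduli M = 3 · 5 · 17 · 13 = 3315.
Merge one congruence at a time:
  Start: x ≡ 0 (mod 3).
  Combine with x ≡ 4 (mod 5); new modulus lcm = 15.
    Write x = 0 + 3·t and substitute into x ≡ 4 (mod 5): 3·t ≡ 4 − 0 = 4 (mod 5).
    The inverse of 3 mod 5 is 2 (since 3·2 = 6 = 1·5 + 1), so t ≡ 2·4 = 8 ≡ 3 (mod 5).
    Then x = 0 + 3·3 = 9, valid modulo lcm(3, 5) = 15: x ≡ 9 (mod 15).
  Combine with x ≡ 15 (mod 17); new modulus lcm = 255.
    Write x = 9 + 15·t and substitute into x ≡ 15 (mod 17): 15·t ≡ 15 − 9 = 6 (mod 17).
    The inverse of 15 mod 17 is 8 (since 15·8 = 120 = 7·17 + 1), so t ≡ 8·6 = 48 ≡ 14 (mod 17).
    Then x = 9 + 15·14 = 219, valid modulo lcm(15, 17) = 255: x ≡ 219 (mod 255).
  Combine with x ≡ 0 (mod 13); new modulus lcm = 3315.
    Write x = 219 + 255·t and substitute into x ≡ 0 (mod 13): 255·t ≡ 0 − 219 = -219 (mod 13).
    Reduce coefficients mod 13: 8·t ≡ 2 (mod 13).
    The inverse of 8 mod 13 is 5 (since 8·5 = 40 = 3·13 + 1), so t ≡ 5·2 = 10 ≡ 10 (mod 13).
    Then x = 219 + 255·10 = 2769, valid modulo lcm(255, 13) = 3315: x ≡ 2769 (mod 3315).
Verify against each original: 2769 mod 3 = 0, 2769 mod 5 = 4, 2769 mod 17 = 15, 2769 mod 13 = 0.

x ≡ 2769 (mod 3315).
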